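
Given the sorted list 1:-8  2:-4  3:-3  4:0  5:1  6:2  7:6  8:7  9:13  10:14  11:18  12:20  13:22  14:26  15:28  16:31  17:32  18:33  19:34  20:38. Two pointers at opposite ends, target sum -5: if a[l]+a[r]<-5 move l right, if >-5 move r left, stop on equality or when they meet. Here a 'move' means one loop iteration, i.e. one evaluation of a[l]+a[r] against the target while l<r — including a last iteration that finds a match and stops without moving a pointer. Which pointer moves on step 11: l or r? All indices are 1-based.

l=1 r=20: -8+38=30 >-5, r--
l=1 r=19: -8+34=26 >-5, r--
l=1 r=18: -8+33=25 >-5, r--
l=1 r=17: -8+32=24 >-5, r--
l=1 r=16: -8+31=23 >-5, r--
l=1 r=15: -8+28=20 >-5, r--
l=1 r=14: -8+26=18 >-5, r--
l=1 r=13: -8+22=14 >-5, r--
l=1 r=12: -8+20=12 >-5, r--
l=1 r=11: -8+18=10 >-5, r--
l=1 r=10: -8+14=6 >-5, r--

r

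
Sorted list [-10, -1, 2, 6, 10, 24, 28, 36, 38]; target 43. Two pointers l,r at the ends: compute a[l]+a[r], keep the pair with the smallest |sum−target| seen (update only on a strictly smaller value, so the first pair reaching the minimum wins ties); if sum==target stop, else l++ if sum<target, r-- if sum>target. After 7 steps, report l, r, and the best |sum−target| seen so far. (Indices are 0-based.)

l=0 r=8: -10+38=28 d=15 *, l++
l=1 r=8: -1+38=37 d=6 *, l++
l=2 r=8: 2+38=40 d=3 *, l++
l=3 r=8: 6+38=44 d=1 *, r--
l=3 r=7: 6+36=42 d=1, l++
l=4 r=7: 10+36=46 d=3, r--
l=4 r=6: 10+28=38 d=5, l++

l=5, r=6, best |Δ|=1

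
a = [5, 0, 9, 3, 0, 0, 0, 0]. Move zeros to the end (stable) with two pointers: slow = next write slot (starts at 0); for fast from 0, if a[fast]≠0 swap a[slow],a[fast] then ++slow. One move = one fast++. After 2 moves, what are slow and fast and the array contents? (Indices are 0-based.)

slow=1, fast=2, a=[5, 0, 9, 3, 0, 0, 0, 0]

slow=0 fast=0: a[fast]=5≠0 swap→a[0]=5, slow++,fast++
slow=1 fast=1: a[fast]=0, fast++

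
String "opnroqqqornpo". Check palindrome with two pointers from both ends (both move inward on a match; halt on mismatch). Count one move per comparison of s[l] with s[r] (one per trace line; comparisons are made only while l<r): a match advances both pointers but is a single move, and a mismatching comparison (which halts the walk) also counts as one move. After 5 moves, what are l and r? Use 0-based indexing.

l=5, r=7

l=0 r=12: 'o'=='o', l++,r--
l=1 r=11: 'p'=='p', l++,r--
l=2 r=10: 'n'=='n', l++,r--
l=3 r=9: 'r'=='r', l++,r--
l=4 r=8: 'o'=='o', l++,r--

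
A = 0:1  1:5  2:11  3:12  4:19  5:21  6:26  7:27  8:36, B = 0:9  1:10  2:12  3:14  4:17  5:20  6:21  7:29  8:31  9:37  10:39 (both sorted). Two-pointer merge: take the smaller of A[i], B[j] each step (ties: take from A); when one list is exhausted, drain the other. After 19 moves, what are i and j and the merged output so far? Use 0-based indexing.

i=9, j=10, merged so far=[1, 5, 9, 10, 11, 12, 12, 14, 17, 19, 20, 21, 21, 26, 27, 29, 31, 36, 37]

i=0 j=0: A[i]=1<=B[j]=9 take 1, i++
i=1 j=0: A[i]=5<=B[j]=9 take 5, i++
i=2 j=0: A[i]=11>B[j]=9 take 9, j++
i=2 j=1: A[i]=11>B[j]=10 take 10, j++
i=2 j=2: A[i]=11<=B[j]=12 take 11, i++
i=3 j=2: A[i]=12<=B[j]=12 take 12, i++
i=4 j=2: A[i]=19>B[j]=12 take 12, j++
i=4 j=3: A[i]=19>B[j]=14 take 14, j++
i=4 j=4: A[i]=19>B[j]=17 take 17, j++
i=4 j=5: A[i]=19<=B[j]=20 take 19, i++
i=5 j=5: A[i]=21>B[j]=20 take 20, j++
i=5 j=6: A[i]=21<=B[j]=21 take 21, i++
i=6 j=6: A[i]=26>B[j]=21 take 21, j++
i=6 j=7: A[i]=26<=B[j]=29 take 26, i++
i=7 j=7: A[i]=27<=B[j]=29 take 27, i++
i=8 j=7: A[i]=36>B[j]=29 take 29, j++
i=8 j=8: A[i]=36>B[j]=31 take 31, j++
i=8 j=9: A[i]=36<=B[j]=37 take 36, i++
i=9 j=9: A done, take B[j]=37, j++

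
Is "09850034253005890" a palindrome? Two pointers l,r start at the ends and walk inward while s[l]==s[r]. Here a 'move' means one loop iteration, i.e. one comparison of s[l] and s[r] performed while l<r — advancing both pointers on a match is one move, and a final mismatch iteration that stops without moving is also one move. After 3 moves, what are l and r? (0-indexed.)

l=3, r=13

[0,16] '0'=='0' → l++,r--
[1,15] '9'=='9' → l++,r--
[2,14] '8'=='8' → l++,r--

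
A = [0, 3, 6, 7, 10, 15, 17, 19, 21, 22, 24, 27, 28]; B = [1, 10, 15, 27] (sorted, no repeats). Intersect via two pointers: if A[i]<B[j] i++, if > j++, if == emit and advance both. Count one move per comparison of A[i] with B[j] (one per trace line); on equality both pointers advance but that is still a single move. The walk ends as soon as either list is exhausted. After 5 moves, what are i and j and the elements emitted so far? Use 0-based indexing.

i=0 j=0: 0<1, i++
i=1 j=0: 3>1, j++
i=1 j=1: 3<10, i++
i=2 j=1: 6<10, i++
i=3 j=1: 7<10, i++

i=4, j=1, emitted=[]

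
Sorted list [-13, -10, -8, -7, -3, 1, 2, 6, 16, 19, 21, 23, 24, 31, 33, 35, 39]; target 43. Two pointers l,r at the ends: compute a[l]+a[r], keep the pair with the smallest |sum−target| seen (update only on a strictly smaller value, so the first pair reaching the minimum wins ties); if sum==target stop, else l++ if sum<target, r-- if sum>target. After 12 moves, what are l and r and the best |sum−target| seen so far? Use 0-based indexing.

[0,16] -13+39=26 d=17 * → l++
[1,16] -10+39=29 d=14 * → l++
[2,16] -8+39=31 d=12 * → l++
[3,16] -7+39=32 d=11 * → l++
[4,16] -3+39=36 d=7 * → l++
[5,16] 1+39=40 d=3 * → l++
[6,16] 2+39=41 d=2 * → l++
[7,16] 6+39=45 d=2 → r--
[7,15] 6+35=41 d=2 → l++
[8,15] 16+35=51 d=8 → r--
[8,14] 16+33=49 d=6 → r--
[8,13] 16+31=47 d=4 → r--

l=8, r=12, best |Δ|=2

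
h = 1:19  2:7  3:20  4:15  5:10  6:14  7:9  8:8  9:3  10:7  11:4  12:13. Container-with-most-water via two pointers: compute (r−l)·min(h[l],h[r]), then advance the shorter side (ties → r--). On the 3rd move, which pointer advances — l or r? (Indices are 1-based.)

l=1 r=12: min(19,13)*11=143 best=143 *, r--
l=1 r=11: min(19,4)*10=40 best=143, r--
l=1 r=10: min(19,7)*9=63 best=143, r--

r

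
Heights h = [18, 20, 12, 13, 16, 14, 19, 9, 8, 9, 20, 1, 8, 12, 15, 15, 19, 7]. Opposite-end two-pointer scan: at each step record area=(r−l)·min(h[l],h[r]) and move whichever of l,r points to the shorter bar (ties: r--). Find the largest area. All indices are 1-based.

max area = 288

[1,18] min(18,7)*17=119 best=119 * → r--
[1,17] min(18,19)*16=288 best=288 * → l++
[2,17] min(20,19)*15=285 best=288 → r--
[2,16] min(20,15)*14=210 best=288 → r--
[2,15] min(20,15)*13=195 best=288 → r--
[2,14] min(20,12)*12=144 best=288 → r--
[2,13] min(20,8)*11=88 best=288 → r--
[2,12] min(20,1)*10=10 best=288 → r--
[2,11] min(20,20)*9=180 best=288 → r--
[2,10] min(20,9)*8=72 best=288 → r--
[2,9] min(20,8)*7=56 best=288 → r--
[2,8] min(20,9)*6=54 best=288 → r--
[2,7] min(20,19)*5=95 best=288 → r--
[2,6] min(20,14)*4=56 best=288 → r--
[2,5] min(20,16)*3=48 best=288 → r--
[2,4] min(20,13)*2=26 best=288 → r--
[2,3] min(20,12)*1=12 best=288 → r--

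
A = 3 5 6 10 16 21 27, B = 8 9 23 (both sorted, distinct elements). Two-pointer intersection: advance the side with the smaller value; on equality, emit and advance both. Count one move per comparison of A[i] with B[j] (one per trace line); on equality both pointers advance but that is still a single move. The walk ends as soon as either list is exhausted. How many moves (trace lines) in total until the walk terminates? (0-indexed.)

[i=0,j=0] 3<8 → i++
[i=1,j=0] 5<8 → i++
[i=2,j=0] 6<8 → i++
[i=3,j=0] 10>8 → j++
[i=3,j=1] 10>9 → j++
[i=3,j=2] 10<23 → i++
[i=4,j=2] 16<23 → i++
[i=5,j=2] 21<23 → i++
[i=6,j=2] 27>23 → j++

9 moves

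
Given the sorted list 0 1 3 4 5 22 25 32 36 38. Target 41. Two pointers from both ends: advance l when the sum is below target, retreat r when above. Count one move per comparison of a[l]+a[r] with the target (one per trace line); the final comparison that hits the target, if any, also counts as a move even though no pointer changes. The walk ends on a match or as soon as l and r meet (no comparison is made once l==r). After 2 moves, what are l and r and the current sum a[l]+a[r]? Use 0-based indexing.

[0,9] 0+38=38 <41 → l++
[1,9] 1+38=39 <41 → l++

l=2, r=9, sum=41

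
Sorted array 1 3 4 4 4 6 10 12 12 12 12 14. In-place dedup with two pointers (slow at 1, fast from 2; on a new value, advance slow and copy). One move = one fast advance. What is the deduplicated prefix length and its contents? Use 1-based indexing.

length 7; prefix = [1, 3, 4, 6, 10, 12, 14]

(s=1,f=2) a[fast]=3≠a[slow]=1 write a[2]=3 → slow++,fast++
(s=2,f=3) a[fast]=4≠a[slow]=3 write a[3]=4 → slow++,fast++
(s=3,f=4) a[fast]=4=a[slow] dup → fast++
(s=3,f=5) a[fast]=4=a[slow] dup → fast++
(s=3,f=6) a[fast]=6≠a[slow]=4 write a[4]=6 → slow++,fast++
(s=4,f=7) a[fast]=10≠a[slow]=6 write a[5]=10 → slow++,fast++
(s=5,f=8) a[fast]=12≠a[slow]=10 write a[6]=12 → slow++,fast++
(s=6,f=9) a[fast]=12=a[slow] dup → fast++
(s=6,f=10) a[fast]=12=a[slow] dup → fast++
(s=6,f=11) a[fast]=12=a[slow] dup → fast++
(s=6,f=12) a[fast]=14≠a[slow]=12 write a[7]=14 → slow++,fast++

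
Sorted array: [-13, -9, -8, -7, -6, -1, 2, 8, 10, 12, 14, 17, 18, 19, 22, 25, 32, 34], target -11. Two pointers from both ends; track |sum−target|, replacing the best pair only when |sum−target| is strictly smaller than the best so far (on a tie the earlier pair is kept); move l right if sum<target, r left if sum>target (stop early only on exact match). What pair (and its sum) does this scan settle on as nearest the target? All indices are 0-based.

pair (-13, 2) with sum -11 (|Δ|=0)

[0,17] -13+34=21 d=32 * → r--
[0,16] -13+32=19 d=30 * → r--
[0,15] -13+25=12 d=23 * → r--
[0,14] -13+22=9 d=20 * → r--
[0,13] -13+19=6 d=17 * → r--
[0,12] -13+18=5 d=16 * → r--
[0,11] -13+17=4 d=15 * → r--
[0,10] -13+14=1 d=12 * → r--
[0,9] -13+12=-1 d=10 * → r--
[0,8] -13+10=-3 d=8 * → r--
[0,7] -13+8=-5 d=6 * → r--
[0,6] -13+2=-11 d=0 * → stop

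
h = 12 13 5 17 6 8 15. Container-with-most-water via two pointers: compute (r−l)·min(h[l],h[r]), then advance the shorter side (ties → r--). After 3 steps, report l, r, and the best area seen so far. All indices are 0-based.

l=3, r=6, best area=72

[0,6] min(12,15)*6=72 best=72 * → l++
[1,6] min(13,15)*5=65 best=72 → l++
[2,6] min(5,15)*4=20 best=72 → l++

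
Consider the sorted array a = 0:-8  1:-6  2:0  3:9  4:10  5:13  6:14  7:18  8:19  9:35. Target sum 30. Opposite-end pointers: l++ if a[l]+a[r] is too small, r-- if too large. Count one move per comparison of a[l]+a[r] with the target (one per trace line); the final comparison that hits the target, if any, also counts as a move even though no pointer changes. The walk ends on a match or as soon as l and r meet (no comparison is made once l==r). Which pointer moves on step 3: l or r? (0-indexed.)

[0,9] -8+35=27 <30 → l++
[1,9] -6+35=29 <30 → l++
[2,9] 0+35=35 >30 → r--

r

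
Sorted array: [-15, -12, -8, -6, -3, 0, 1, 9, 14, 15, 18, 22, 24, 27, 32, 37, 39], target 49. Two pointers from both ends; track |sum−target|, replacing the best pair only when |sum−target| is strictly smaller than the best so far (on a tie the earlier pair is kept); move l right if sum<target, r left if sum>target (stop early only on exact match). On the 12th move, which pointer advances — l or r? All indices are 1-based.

l

l=1 r=17: -15+39=24 d=25 *, l++
l=2 r=17: -12+39=27 d=22 *, l++
l=3 r=17: -8+39=31 d=18 *, l++
l=4 r=17: -6+39=33 d=16 *, l++
l=5 r=17: -3+39=36 d=13 *, l++
l=6 r=17: 0+39=39 d=10 *, l++
l=7 r=17: 1+39=40 d=9 *, l++
l=8 r=17: 9+39=48 d=1 *, l++
l=9 r=17: 14+39=53 d=4, r--
l=9 r=16: 14+37=51 d=2, r--
l=9 r=15: 14+32=46 d=3, l++
l=10 r=15: 15+32=47 d=2, l++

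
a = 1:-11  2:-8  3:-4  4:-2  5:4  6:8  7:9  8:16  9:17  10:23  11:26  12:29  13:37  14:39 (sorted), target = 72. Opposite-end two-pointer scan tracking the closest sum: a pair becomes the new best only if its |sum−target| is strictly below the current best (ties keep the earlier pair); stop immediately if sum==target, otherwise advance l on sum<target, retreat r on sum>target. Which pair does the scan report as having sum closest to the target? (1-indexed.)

pair (29, 39) with sum 68 (|Δ|=4)

[1,14] -11+39=28 d=44 * → l++
[2,14] -8+39=31 d=41 * → l++
[3,14] -4+39=35 d=37 * → l++
[4,14] -2+39=37 d=35 * → l++
[5,14] 4+39=43 d=29 * → l++
[6,14] 8+39=47 d=25 * → l++
[7,14] 9+39=48 d=24 * → l++
[8,14] 16+39=55 d=17 * → l++
[9,14] 17+39=56 d=16 * → l++
[10,14] 23+39=62 d=10 * → l++
[11,14] 26+39=65 d=7 * → l++
[12,14] 29+39=68 d=4 * → l++
[13,14] 37+39=76 d=4 → r--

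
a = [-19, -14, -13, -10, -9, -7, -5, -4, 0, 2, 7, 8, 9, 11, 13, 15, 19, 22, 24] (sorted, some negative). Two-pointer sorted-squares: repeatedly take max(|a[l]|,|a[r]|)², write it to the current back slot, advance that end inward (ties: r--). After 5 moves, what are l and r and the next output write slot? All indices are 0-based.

l=1, r=14, next write slot=13

l=0 r=18: |-19|<=|24| out[18]=576, r--
l=0 r=17: |-19|<=|22| out[17]=484, r--
l=0 r=16: |-19|<=|19| out[16]=361, r--
l=0 r=15: |-19|>|15| out[15]=361, l++
l=1 r=15: |-14|<=|15| out[14]=225, r--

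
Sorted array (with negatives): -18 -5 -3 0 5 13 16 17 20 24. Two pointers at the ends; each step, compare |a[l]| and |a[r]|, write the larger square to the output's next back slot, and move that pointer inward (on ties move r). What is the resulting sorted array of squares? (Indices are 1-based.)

l=1 r=10: |-18|<=|24| out[10]=576, r--
l=1 r=9: |-18|<=|20| out[9]=400, r--
l=1 r=8: |-18|>|17| out[8]=324, l++
l=2 r=8: |-5|<=|17| out[7]=289, r--
l=2 r=7: |-5|<=|16| out[6]=256, r--
l=2 r=6: |-5|<=|13| out[5]=169, r--
l=2 r=5: |-5|<=|5| out[4]=25, r--
l=2 r=4: |-5|>|0| out[3]=25, l++
l=3 r=4: |-3|>|0| out[2]=9, l++
l=4 r=4: |0|<=|0| out[1]=0, r--

[0, 9, 25, 25, 169, 256, 289, 324, 400, 576]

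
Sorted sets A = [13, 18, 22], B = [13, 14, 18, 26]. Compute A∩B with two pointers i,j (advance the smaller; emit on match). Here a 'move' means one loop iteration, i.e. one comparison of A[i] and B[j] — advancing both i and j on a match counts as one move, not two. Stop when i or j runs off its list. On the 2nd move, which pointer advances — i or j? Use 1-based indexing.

i=1 j=1: 13==13 emit, i++,j++
i=2 j=2: 18>14, j++

j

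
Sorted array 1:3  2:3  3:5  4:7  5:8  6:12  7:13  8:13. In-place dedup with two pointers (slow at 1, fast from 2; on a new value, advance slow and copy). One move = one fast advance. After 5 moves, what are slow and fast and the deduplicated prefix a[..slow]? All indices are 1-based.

slow=1 fast=2: a[fast]=3=a[slow] dup, fast++
slow=1 fast=3: a[fast]=5≠a[slow]=3 write a[2]=5, slow++,fast++
slow=2 fast=4: a[fast]=7≠a[slow]=5 write a[3]=7, slow++,fast++
slow=3 fast=5: a[fast]=8≠a[slow]=7 write a[4]=8, slow++,fast++
slow=4 fast=6: a[fast]=12≠a[slow]=8 write a[5]=12, slow++,fast++

slow=5, fast=7, prefix=[3, 5, 7, 8, 12]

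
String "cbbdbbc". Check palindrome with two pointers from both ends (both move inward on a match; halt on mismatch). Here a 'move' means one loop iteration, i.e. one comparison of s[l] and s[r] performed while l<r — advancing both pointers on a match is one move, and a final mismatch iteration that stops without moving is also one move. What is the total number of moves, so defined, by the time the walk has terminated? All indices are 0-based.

l=0 r=6: 'c'=='c', l++,r--
l=1 r=5: 'b'=='b', l++,r--
l=2 r=4: 'b'=='b', l++,r--

3 moves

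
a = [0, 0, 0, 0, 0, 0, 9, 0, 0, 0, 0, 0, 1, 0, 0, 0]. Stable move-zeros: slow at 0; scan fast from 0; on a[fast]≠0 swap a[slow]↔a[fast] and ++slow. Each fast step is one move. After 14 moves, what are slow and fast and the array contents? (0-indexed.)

slow=0 fast=0: a[fast]=0, fast++
slow=0 fast=1: a[fast]=0, fast++
slow=0 fast=2: a[fast]=0, fast++
slow=0 fast=3: a[fast]=0, fast++
slow=0 fast=4: a[fast]=0, fast++
slow=0 fast=5: a[fast]=0, fast++
slow=0 fast=6: a[fast]=9≠0 swap→a[0]=9, slow++,fast++
slow=1 fast=7: a[fast]=0, fast++
slow=1 fast=8: a[fast]=0, fast++
slow=1 fast=9: a[fast]=0, fast++
slow=1 fast=10: a[fast]=0, fast++
slow=1 fast=11: a[fast]=0, fast++
slow=1 fast=12: a[fast]=1≠0 swap→a[1]=1, slow++,fast++
slow=2 fast=13: a[fast]=0, fast++

slow=2, fast=14, a=[9, 1, 0, 0, 0, 0, 0, 0, 0, 0, 0, 0, 0, 0, 0, 0]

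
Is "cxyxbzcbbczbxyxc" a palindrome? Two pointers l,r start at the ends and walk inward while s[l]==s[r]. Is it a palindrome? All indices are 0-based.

palindrome

[0,15] 'c'=='c' → l++,r--
[1,14] 'x'=='x' → l++,r--
[2,13] 'y'=='y' → l++,r--
[3,12] 'x'=='x' → l++,r--
[4,11] 'b'=='b' → l++,r--
[5,10] 'z'=='z' → l++,r--
[6,9] 'c'=='c' → l++,r--
[7,8] 'b'=='b' → l++,r--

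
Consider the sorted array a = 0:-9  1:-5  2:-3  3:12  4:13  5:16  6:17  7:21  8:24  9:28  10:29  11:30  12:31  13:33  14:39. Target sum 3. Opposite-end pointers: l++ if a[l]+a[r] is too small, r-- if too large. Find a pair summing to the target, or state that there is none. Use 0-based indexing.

[0,14] -9+39=30 >3 → r--
[0,13] -9+33=24 >3 → r--
[0,12] -9+31=22 >3 → r--
[0,11] -9+30=21 >3 → r--
[0,10] -9+29=20 >3 → r--
[0,9] -9+28=19 >3 → r--
[0,8] -9+24=15 >3 → r--
[0,7] -9+21=12 >3 → r--
[0,6] -9+17=8 >3 → r--
[0,5] -9+16=7 >3 → r--
[0,4] -9+13=4 >3 → r--
[0,3] -9+12=3 → found

(-9, 12)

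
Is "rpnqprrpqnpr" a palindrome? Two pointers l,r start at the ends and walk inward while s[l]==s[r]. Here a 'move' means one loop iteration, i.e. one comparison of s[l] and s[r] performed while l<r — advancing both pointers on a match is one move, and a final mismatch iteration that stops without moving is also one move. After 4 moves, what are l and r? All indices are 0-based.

l=4, r=7

[0,11] 'r'=='r' → l++,r--
[1,10] 'p'=='p' → l++,r--
[2,9] 'n'=='n' → l++,r--
[3,8] 'q'=='q' → l++,r--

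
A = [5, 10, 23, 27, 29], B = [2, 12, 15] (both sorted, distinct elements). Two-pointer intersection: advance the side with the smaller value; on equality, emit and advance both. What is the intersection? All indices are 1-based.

i=1 j=1: 5>2, j++
i=1 j=2: 5<12, i++
i=2 j=2: 10<12, i++
i=3 j=2: 23>12, j++
i=3 j=3: 23>15, j++

intersection = []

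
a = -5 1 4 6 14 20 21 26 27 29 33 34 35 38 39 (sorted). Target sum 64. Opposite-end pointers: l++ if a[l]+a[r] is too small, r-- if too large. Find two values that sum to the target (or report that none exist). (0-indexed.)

l=0 r=14: -5+39=34 <64, l++
l=1 r=14: 1+39=40 <64, l++
l=2 r=14: 4+39=43 <64, l++
l=3 r=14: 6+39=45 <64, l++
l=4 r=14: 14+39=53 <64, l++
l=5 r=14: 20+39=59 <64, l++
l=6 r=14: 21+39=60 <64, l++
l=7 r=14: 26+39=65 >64, r--
l=7 r=13: 26+38=64, found

(26, 38)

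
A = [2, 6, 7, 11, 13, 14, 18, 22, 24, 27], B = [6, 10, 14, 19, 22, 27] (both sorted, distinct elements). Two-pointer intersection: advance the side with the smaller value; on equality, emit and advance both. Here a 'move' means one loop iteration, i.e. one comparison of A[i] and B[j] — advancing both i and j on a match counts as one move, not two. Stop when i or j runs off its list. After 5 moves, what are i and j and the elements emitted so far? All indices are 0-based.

i=4, j=2, emitted=[6]

[i=0,j=0] 2<6 → i++
[i=1,j=0] 6==6 emit → i++,j++
[i=2,j=1] 7<10 → i++
[i=3,j=1] 11>10 → j++
[i=3,j=2] 11<14 → i++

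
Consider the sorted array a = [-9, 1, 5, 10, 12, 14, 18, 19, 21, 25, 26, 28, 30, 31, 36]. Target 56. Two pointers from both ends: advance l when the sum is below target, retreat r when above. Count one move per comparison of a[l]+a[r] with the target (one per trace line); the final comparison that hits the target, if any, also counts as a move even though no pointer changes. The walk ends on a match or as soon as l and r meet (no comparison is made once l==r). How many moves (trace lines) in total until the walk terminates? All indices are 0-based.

l=0 r=14: -9+36=27 <56, l++
l=1 r=14: 1+36=37 <56, l++
l=2 r=14: 5+36=41 <56, l++
l=3 r=14: 10+36=46 <56, l++
l=4 r=14: 12+36=48 <56, l++
l=5 r=14: 14+36=50 <56, l++
l=6 r=14: 18+36=54 <56, l++
l=7 r=14: 19+36=55 <56, l++
l=8 r=14: 21+36=57 >56, r--
l=8 r=13: 21+31=52 <56, l++
l=9 r=13: 25+31=56, found

11 moves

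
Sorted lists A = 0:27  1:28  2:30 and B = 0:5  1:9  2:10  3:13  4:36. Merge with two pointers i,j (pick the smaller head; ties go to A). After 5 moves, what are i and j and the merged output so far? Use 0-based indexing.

i=1, j=4, merged so far=[5, 9, 10, 13, 27]

i=0 j=0: A[i]=27>B[j]=5 take 5, j++
i=0 j=1: A[i]=27>B[j]=9 take 9, j++
i=0 j=2: A[i]=27>B[j]=10 take 10, j++
i=0 j=3: A[i]=27>B[j]=13 take 13, j++
i=0 j=4: A[i]=27<=B[j]=36 take 27, i++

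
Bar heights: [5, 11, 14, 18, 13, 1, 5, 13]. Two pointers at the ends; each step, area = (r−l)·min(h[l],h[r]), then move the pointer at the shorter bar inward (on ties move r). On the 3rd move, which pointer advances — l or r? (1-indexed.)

[1,8] min(5,13)*7=35 best=35 * → l++
[2,8] min(11,13)*6=66 best=66 * → l++
[3,8] min(14,13)*5=65 best=66 → r--

r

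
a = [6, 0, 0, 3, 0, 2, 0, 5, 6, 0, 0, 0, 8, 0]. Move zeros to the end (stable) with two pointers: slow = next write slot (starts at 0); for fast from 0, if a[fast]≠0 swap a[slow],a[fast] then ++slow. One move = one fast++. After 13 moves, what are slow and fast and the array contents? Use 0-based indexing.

slow=6, fast=13, a=[6, 3, 2, 5, 6, 8, 0, 0, 0, 0, 0, 0, 0, 0]

(s=0,f=0) a[fast]=6≠0 swap→a[0]=6 → slow++,fast++
(s=1,f=1) a[fast]=0 → fast++
(s=1,f=2) a[fast]=0 → fast++
(s=1,f=3) a[fast]=3≠0 swap→a[1]=3 → slow++,fast++
(s=2,f=4) a[fast]=0 → fast++
(s=2,f=5) a[fast]=2≠0 swap→a[2]=2 → slow++,fast++
(s=3,f=6) a[fast]=0 → fast++
(s=3,f=7) a[fast]=5≠0 swap→a[3]=5 → slow++,fast++
(s=4,f=8) a[fast]=6≠0 swap→a[4]=6 → slow++,fast++
(s=5,f=9) a[fast]=0 → fast++
(s=5,f=10) a[fast]=0 → fast++
(s=5,f=11) a[fast]=0 → fast++
(s=5,f=12) a[fast]=8≠0 swap→a[5]=8 → slow++,fast++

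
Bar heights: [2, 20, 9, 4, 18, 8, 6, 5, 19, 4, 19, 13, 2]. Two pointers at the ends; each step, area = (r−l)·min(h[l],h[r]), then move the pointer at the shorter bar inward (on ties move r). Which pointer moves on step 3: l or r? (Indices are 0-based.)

r

l=0 r=12: min(2,2)*12=24 best=24 *, r--
l=0 r=11: min(2,13)*11=22 best=24, l++
l=1 r=11: min(20,13)*10=130 best=130 *, r--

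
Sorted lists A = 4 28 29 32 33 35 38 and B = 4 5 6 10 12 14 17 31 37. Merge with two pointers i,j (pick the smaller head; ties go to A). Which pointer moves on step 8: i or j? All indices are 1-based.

j

[i=1,j=1] A[i]=4<=B[j]=4 take 4 → i++
[i=2,j=1] A[i]=28>B[j]=4 take 4 → j++
[i=2,j=2] A[i]=28>B[j]=5 take 5 → j++
[i=2,j=3] A[i]=28>B[j]=6 take 6 → j++
[i=2,j=4] A[i]=28>B[j]=10 take 10 → j++
[i=2,j=5] A[i]=28>B[j]=12 take 12 → j++
[i=2,j=6] A[i]=28>B[j]=14 take 14 → j++
[i=2,j=7] A[i]=28>B[j]=17 take 17 → j++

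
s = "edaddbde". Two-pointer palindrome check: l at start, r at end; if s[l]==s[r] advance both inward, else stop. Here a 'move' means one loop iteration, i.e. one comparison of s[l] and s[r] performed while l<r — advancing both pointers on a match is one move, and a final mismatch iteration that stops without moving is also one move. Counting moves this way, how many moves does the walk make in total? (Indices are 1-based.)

l=1 r=8: 'e'=='e', l++,r--
l=2 r=7: 'd'=='d', l++,r--
l=3 r=6: 'a'!='b', stop

3 moves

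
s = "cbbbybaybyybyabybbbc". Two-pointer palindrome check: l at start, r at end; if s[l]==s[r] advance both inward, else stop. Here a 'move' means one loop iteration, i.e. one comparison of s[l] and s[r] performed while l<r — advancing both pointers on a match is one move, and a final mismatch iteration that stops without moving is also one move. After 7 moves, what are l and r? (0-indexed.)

l=0 r=19: 'c'=='c', l++,r--
l=1 r=18: 'b'=='b', l++,r--
l=2 r=17: 'b'=='b', l++,r--
l=3 r=16: 'b'=='b', l++,r--
l=4 r=15: 'y'=='y', l++,r--
l=5 r=14: 'b'=='b', l++,r--
l=6 r=13: 'a'=='a', l++,r--

l=7, r=12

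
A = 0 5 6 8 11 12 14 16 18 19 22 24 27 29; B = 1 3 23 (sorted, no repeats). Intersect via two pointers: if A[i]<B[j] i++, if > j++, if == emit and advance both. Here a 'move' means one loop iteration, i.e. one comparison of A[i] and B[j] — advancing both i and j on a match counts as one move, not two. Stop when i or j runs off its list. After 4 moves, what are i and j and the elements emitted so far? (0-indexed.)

i=2, j=2, emitted=[]

[i=0,j=0] 0<1 → i++
[i=1,j=0] 5>1 → j++
[i=1,j=1] 5>3 → j++
[i=1,j=2] 5<23 → i++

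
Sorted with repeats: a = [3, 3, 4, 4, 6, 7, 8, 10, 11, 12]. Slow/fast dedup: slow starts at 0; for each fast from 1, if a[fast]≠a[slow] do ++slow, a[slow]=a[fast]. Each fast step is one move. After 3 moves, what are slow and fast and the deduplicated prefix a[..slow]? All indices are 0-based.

slow=1, fast=4, prefix=[3, 4]

(s=0,f=1) a[fast]=3=a[slow] dup → fast++
(s=0,f=2) a[fast]=4≠a[slow]=3 write a[1]=4 → slow++,fast++
(s=1,f=3) a[fast]=4=a[slow] dup → fast++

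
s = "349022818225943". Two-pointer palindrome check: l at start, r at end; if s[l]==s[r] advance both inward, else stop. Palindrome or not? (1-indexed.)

l=1 r=15: '3'=='3', l++,r--
l=2 r=14: '4'=='4', l++,r--
l=3 r=13: '9'=='9', l++,r--
l=4 r=12: '0'!='5', stop

not a palindrome (mismatch at 4,12)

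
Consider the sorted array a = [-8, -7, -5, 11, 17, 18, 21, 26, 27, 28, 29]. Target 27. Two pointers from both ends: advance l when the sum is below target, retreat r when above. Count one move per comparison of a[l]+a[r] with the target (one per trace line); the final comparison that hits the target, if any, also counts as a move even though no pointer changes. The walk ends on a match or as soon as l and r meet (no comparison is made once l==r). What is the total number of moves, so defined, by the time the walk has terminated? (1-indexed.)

10 moves

[1,11] -8+29=21 <27 → l++
[2,11] -7+29=22 <27 → l++
[3,11] -5+29=24 <27 → l++
[4,11] 11+29=40 >27 → r--
[4,10] 11+28=39 >27 → r--
[4,9] 11+27=38 >27 → r--
[4,8] 11+26=37 >27 → r--
[4,7] 11+21=32 >27 → r--
[4,6] 11+18=29 >27 → r--
[4,5] 11+17=28 >27 → r--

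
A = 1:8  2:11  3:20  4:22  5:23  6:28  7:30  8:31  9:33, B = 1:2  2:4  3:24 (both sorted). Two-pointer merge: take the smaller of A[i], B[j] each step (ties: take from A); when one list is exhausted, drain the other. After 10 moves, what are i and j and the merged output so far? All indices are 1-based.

i=1 j=1: A[i]=8>B[j]=2 take 2, j++
i=1 j=2: A[i]=8>B[j]=4 take 4, j++
i=1 j=3: A[i]=8<=B[j]=24 take 8, i++
i=2 j=3: A[i]=11<=B[j]=24 take 11, i++
i=3 j=3: A[i]=20<=B[j]=24 take 20, i++
i=4 j=3: A[i]=22<=B[j]=24 take 22, i++
i=5 j=3: A[i]=23<=B[j]=24 take 23, i++
i=6 j=3: A[i]=28>B[j]=24 take 24, j++
i=6 j=4: B done, take A[i]=28, i++
i=7 j=4: B done, take A[i]=30, i++

i=8, j=4, merged so far=[2, 4, 8, 11, 20, 22, 23, 24, 28, 30]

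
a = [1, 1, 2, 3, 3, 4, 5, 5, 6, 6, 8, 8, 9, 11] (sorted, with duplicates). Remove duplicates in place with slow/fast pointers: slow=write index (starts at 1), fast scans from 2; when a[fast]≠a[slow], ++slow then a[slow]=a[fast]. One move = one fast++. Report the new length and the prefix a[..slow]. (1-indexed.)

length 9; prefix = [1, 2, 3, 4, 5, 6, 8, 9, 11]

slow=1 fast=2: a[fast]=1=a[slow] dup, fast++
slow=1 fast=3: a[fast]=2≠a[slow]=1 write a[2]=2, slow++,fast++
slow=2 fast=4: a[fast]=3≠a[slow]=2 write a[3]=3, slow++,fast++
slow=3 fast=5: a[fast]=3=a[slow] dup, fast++
slow=3 fast=6: a[fast]=4≠a[slow]=3 write a[4]=4, slow++,fast++
slow=4 fast=7: a[fast]=5≠a[slow]=4 write a[5]=5, slow++,fast++
slow=5 fast=8: a[fast]=5=a[slow] dup, fast++
slow=5 fast=9: a[fast]=6≠a[slow]=5 write a[6]=6, slow++,fast++
slow=6 fast=10: a[fast]=6=a[slow] dup, fast++
slow=6 fast=11: a[fast]=8≠a[slow]=6 write a[7]=8, slow++,fast++
slow=7 fast=12: a[fast]=8=a[slow] dup, fast++
slow=7 fast=13: a[fast]=9≠a[slow]=8 write a[8]=9, slow++,fast++
slow=8 fast=14: a[fast]=11≠a[slow]=9 write a[9]=11, slow++,fast++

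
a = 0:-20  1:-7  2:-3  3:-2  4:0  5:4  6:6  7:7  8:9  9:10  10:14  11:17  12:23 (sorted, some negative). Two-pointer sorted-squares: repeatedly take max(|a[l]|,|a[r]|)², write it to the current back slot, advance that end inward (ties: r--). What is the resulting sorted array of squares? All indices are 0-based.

[0,12] |-20|<=|23| out[12]=529 → r--
[0,11] |-20|>|17| out[11]=400 → l++
[1,11] |-7|<=|17| out[10]=289 → r--
[1,10] |-7|<=|14| out[9]=196 → r--
[1,9] |-7|<=|10| out[8]=100 → r--
[1,8] |-7|<=|9| out[7]=81 → r--
[1,7] |-7|<=|7| out[6]=49 → r--
[1,6] |-7|>|6| out[5]=49 → l++
[2,6] |-3|<=|6| out[4]=36 → r--
[2,5] |-3|<=|4| out[3]=16 → r--
[2,4] |-3|>|0| out[2]=9 → l++
[3,4] |-2|>|0| out[1]=4 → l++
[4,4] |0|<=|0| out[0]=0 → r--

[0, 4, 9, 16, 36, 49, 49, 81, 100, 196, 289, 400, 529]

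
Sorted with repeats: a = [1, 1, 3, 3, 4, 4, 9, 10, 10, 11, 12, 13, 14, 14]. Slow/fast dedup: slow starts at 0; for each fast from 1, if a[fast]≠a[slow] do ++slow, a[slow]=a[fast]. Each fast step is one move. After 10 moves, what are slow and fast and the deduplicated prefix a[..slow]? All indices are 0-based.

slow=6, fast=11, prefix=[1, 3, 4, 9, 10, 11, 12]

slow=0 fast=1: a[fast]=1=a[slow] dup, fast++
slow=0 fast=2: a[fast]=3≠a[slow]=1 write a[1]=3, slow++,fast++
slow=1 fast=3: a[fast]=3=a[slow] dup, fast++
slow=1 fast=4: a[fast]=4≠a[slow]=3 write a[2]=4, slow++,fast++
slow=2 fast=5: a[fast]=4=a[slow] dup, fast++
slow=2 fast=6: a[fast]=9≠a[slow]=4 write a[3]=9, slow++,fast++
slow=3 fast=7: a[fast]=10≠a[slow]=9 write a[4]=10, slow++,fast++
slow=4 fast=8: a[fast]=10=a[slow] dup, fast++
slow=4 fast=9: a[fast]=11≠a[slow]=10 write a[5]=11, slow++,fast++
slow=5 fast=10: a[fast]=12≠a[slow]=11 write a[6]=12, slow++,fast++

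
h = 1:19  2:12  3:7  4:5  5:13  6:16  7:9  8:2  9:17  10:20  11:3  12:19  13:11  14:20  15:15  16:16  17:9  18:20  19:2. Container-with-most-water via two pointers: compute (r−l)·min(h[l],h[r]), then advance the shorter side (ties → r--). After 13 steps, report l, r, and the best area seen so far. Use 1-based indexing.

l=10, r=15, best area=323

l=1 r=19: min(19,2)*18=36 best=36 *, r--
l=1 r=18: min(19,20)*17=323 best=323 *, l++
l=2 r=18: min(12,20)*16=192 best=323, l++
l=3 r=18: min(7,20)*15=105 best=323, l++
l=4 r=18: min(5,20)*14=70 best=323, l++
l=5 r=18: min(13,20)*13=169 best=323, l++
l=6 r=18: min(16,20)*12=192 best=323, l++
l=7 r=18: min(9,20)*11=99 best=323, l++
l=8 r=18: min(2,20)*10=20 best=323, l++
l=9 r=18: min(17,20)*9=153 best=323, l++
l=10 r=18: min(20,20)*8=160 best=323, r--
l=10 r=17: min(20,9)*7=63 best=323, r--
l=10 r=16: min(20,16)*6=96 best=323, r--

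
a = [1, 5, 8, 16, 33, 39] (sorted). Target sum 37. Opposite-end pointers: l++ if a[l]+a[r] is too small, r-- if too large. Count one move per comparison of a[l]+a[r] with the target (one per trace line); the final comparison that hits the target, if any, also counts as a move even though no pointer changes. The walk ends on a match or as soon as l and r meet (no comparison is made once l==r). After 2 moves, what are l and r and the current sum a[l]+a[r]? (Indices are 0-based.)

l=1, r=4, sum=38

[0,5] 1+39=40 >37 → r--
[0,4] 1+33=34 <37 → l++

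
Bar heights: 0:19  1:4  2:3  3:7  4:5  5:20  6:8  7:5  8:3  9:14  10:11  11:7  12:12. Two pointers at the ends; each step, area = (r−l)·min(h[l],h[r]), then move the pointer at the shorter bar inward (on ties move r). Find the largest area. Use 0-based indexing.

max area = 144

[0,12] min(19,12)*12=144 best=144 * → r--
[0,11] min(19,7)*11=77 best=144 → r--
[0,10] min(19,11)*10=110 best=144 → r--
[0,9] min(19,14)*9=126 best=144 → r--
[0,8] min(19,3)*8=24 best=144 → r--
[0,7] min(19,5)*7=35 best=144 → r--
[0,6] min(19,8)*6=48 best=144 → r--
[0,5] min(19,20)*5=95 best=144 → l++
[1,5] min(4,20)*4=16 best=144 → l++
[2,5] min(3,20)*3=9 best=144 → l++
[3,5] min(7,20)*2=14 best=144 → l++
[4,5] min(5,20)*1=5 best=144 → l++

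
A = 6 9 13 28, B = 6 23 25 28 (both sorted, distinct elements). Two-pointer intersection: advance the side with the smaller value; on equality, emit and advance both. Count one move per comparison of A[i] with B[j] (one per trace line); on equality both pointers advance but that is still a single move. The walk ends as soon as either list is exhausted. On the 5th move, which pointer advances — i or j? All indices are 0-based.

i=0 j=0: 6==6 emit, i++,j++
i=1 j=1: 9<23, i++
i=2 j=1: 13<23, i++
i=3 j=1: 28>23, j++
i=3 j=2: 28>25, j++

j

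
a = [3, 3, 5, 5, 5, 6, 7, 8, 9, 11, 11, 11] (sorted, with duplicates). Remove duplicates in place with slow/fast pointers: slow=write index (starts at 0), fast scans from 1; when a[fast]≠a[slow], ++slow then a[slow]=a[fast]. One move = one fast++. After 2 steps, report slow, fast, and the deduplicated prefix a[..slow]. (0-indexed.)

slow=0 fast=1: a[fast]=3=a[slow] dup, fast++
slow=0 fast=2: a[fast]=5≠a[slow]=3 write a[1]=5, slow++,fast++

slow=1, fast=3, prefix=[3, 5]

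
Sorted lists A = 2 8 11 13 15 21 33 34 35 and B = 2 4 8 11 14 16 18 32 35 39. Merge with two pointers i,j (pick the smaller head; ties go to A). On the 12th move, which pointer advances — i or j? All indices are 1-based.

j

[i=1,j=1] A[i]=2<=B[j]=2 take 2 → i++
[i=2,j=1] A[i]=8>B[j]=2 take 2 → j++
[i=2,j=2] A[i]=8>B[j]=4 take 4 → j++
[i=2,j=3] A[i]=8<=B[j]=8 take 8 → i++
[i=3,j=3] A[i]=11>B[j]=8 take 8 → j++
[i=3,j=4] A[i]=11<=B[j]=11 take 11 → i++
[i=4,j=4] A[i]=13>B[j]=11 take 11 → j++
[i=4,j=5] A[i]=13<=B[j]=14 take 13 → i++
[i=5,j=5] A[i]=15>B[j]=14 take 14 → j++
[i=5,j=6] A[i]=15<=B[j]=16 take 15 → i++
[i=6,j=6] A[i]=21>B[j]=16 take 16 → j++
[i=6,j=7] A[i]=21>B[j]=18 take 18 → j++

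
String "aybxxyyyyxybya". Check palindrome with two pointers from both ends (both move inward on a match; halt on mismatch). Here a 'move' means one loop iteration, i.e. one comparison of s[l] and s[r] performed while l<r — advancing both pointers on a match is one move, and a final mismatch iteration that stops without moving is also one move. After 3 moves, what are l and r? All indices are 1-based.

l=4, r=11

[1,14] 'a'=='a' → l++,r--
[2,13] 'y'=='y' → l++,r--
[3,12] 'b'=='b' → l++,r--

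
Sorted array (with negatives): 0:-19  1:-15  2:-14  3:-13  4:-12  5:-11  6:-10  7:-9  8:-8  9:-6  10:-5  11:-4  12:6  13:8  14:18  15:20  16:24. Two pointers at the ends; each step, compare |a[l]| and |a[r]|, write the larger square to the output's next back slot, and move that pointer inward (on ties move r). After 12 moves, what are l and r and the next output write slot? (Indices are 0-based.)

l=8, r=12, next write slot=4

[0,16] |-19|<=|24| out[16]=576 → r--
[0,15] |-19|<=|20| out[15]=400 → r--
[0,14] |-19|>|18| out[14]=361 → l++
[1,14] |-15|<=|18| out[13]=324 → r--
[1,13] |-15|>|8| out[12]=225 → l++
[2,13] |-14|>|8| out[11]=196 → l++
[3,13] |-13|>|8| out[10]=169 → l++
[4,13] |-12|>|8| out[9]=144 → l++
[5,13] |-11|>|8| out[8]=121 → l++
[6,13] |-10|>|8| out[7]=100 → l++
[7,13] |-9|>|8| out[6]=81 → l++
[8,13] |-8|<=|8| out[5]=64 → r--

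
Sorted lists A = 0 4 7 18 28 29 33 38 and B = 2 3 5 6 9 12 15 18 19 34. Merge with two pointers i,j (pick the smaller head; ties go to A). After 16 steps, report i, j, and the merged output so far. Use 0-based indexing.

i=7, j=9, merged so far=[0, 2, 3, 4, 5, 6, 7, 9, 12, 15, 18, 18, 19, 28, 29, 33]

i=0 j=0: A[i]=0<=B[j]=2 take 0, i++
i=1 j=0: A[i]=4>B[j]=2 take 2, j++
i=1 j=1: A[i]=4>B[j]=3 take 3, j++
i=1 j=2: A[i]=4<=B[j]=5 take 4, i++
i=2 j=2: A[i]=7>B[j]=5 take 5, j++
i=2 j=3: A[i]=7>B[j]=6 take 6, j++
i=2 j=4: A[i]=7<=B[j]=9 take 7, i++
i=3 j=4: A[i]=18>B[j]=9 take 9, j++
i=3 j=5: A[i]=18>B[j]=12 take 12, j++
i=3 j=6: A[i]=18>B[j]=15 take 15, j++
i=3 j=7: A[i]=18<=B[j]=18 take 18, i++
i=4 j=7: A[i]=28>B[j]=18 take 18, j++
i=4 j=8: A[i]=28>B[j]=19 take 19, j++
i=4 j=9: A[i]=28<=B[j]=34 take 28, i++
i=5 j=9: A[i]=29<=B[j]=34 take 29, i++
i=6 j=9: A[i]=33<=B[j]=34 take 33, i++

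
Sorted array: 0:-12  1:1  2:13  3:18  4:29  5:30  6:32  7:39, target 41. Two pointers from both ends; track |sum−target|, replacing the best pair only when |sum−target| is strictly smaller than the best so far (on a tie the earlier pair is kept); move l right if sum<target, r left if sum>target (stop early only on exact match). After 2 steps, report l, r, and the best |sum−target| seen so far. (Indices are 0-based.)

l=0 r=7: -12+39=27 d=14 *, l++
l=1 r=7: 1+39=40 d=1 *, l++

l=2, r=7, best |Δ|=1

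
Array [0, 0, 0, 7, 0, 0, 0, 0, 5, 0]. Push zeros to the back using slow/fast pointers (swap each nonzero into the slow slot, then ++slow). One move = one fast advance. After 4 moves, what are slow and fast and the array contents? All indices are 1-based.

slow=2, fast=5, a=[7, 0, 0, 0, 0, 0, 0, 0, 5, 0]

slow=1 fast=1: a[fast]=0, fast++
slow=1 fast=2: a[fast]=0, fast++
slow=1 fast=3: a[fast]=0, fast++
slow=1 fast=4: a[fast]=7≠0 swap→a[1]=7, slow++,fast++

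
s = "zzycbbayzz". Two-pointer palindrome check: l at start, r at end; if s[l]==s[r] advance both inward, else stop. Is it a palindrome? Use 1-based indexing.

[1,10] 'z'=='z' → l++,r--
[2,9] 'z'=='z' → l++,r--
[3,8] 'y'=='y' → l++,r--
[4,7] 'c'!='a' → stop

not a palindrome (mismatch at 4,7)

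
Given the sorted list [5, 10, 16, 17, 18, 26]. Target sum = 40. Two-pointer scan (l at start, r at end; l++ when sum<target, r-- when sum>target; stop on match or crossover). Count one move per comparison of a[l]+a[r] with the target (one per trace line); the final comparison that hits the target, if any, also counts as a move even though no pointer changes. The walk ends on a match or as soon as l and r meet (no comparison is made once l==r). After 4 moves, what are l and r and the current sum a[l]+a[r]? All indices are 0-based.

l=3, r=4, sum=35

l=0 r=5: 5+26=31 <40, l++
l=1 r=5: 10+26=36 <40, l++
l=2 r=5: 16+26=42 >40, r--
l=2 r=4: 16+18=34 <40, l++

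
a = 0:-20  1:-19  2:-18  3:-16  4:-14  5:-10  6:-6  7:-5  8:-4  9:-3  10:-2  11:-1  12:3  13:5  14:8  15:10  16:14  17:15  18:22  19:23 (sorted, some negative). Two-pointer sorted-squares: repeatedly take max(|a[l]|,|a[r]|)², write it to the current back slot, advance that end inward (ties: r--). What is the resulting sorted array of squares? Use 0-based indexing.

l=0 r=19: |-20|<=|23| out[19]=529, r--
l=0 r=18: |-20|<=|22| out[18]=484, r--
l=0 r=17: |-20|>|15| out[17]=400, l++
l=1 r=17: |-19|>|15| out[16]=361, l++
l=2 r=17: |-18|>|15| out[15]=324, l++
l=3 r=17: |-16|>|15| out[14]=256, l++
l=4 r=17: |-14|<=|15| out[13]=225, r--
l=4 r=16: |-14|<=|14| out[12]=196, r--
l=4 r=15: |-14|>|10| out[11]=196, l++
l=5 r=15: |-10|<=|10| out[10]=100, r--
l=5 r=14: |-10|>|8| out[9]=100, l++
l=6 r=14: |-6|<=|8| out[8]=64, r--
l=6 r=13: |-6|>|5| out[7]=36, l++
l=7 r=13: |-5|<=|5| out[6]=25, r--
l=7 r=12: |-5|>|3| out[5]=25, l++
l=8 r=12: |-4|>|3| out[4]=16, l++
l=9 r=12: |-3|<=|3| out[3]=9, r--
l=9 r=11: |-3|>|-1| out[2]=9, l++
l=10 r=11: |-2|>|-1| out[1]=4, l++
l=11 r=11: |-1|<=|-1| out[0]=1, r--

[1, 4, 9, 9, 16, 25, 25, 36, 64, 100, 100, 196, 196, 225, 256, 324, 361, 400, 484, 529]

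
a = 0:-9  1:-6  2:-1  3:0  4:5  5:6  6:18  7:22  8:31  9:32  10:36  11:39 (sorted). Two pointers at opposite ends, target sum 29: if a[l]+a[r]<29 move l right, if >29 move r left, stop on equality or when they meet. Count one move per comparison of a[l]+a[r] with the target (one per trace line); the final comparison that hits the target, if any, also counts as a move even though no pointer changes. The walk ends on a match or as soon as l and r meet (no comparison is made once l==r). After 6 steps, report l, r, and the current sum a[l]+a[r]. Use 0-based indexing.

l=0 r=11: -9+39=30 >29, r--
l=0 r=10: -9+36=27 <29, l++
l=1 r=10: -6+36=30 >29, r--
l=1 r=9: -6+32=26 <29, l++
l=2 r=9: -1+32=31 >29, r--
l=2 r=8: -1+31=30 >29, r--

l=2, r=7, sum=21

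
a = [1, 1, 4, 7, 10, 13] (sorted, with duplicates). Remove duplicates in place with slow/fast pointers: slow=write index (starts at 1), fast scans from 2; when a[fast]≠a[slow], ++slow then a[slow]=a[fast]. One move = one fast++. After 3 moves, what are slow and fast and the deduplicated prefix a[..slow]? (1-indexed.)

slow=3, fast=5, prefix=[1, 4, 7]

(s=1,f=2) a[fast]=1=a[slow] dup → fast++
(s=1,f=3) a[fast]=4≠a[slow]=1 write a[2]=4 → slow++,fast++
(s=2,f=4) a[fast]=7≠a[slow]=4 write a[3]=7 → slow++,fast++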